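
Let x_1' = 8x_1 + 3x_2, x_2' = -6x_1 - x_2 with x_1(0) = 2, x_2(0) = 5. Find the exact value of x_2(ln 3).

-2061

A = [[8,3],[-6,-1]]; eigenvalues λ = 2, 5.
Eigenvectors: (1,-2) for λ=2, (1,-1) for λ=5.
From the initial condition, c_1 = -7, c_2 = 9.
x_2(ln 3) = (-7)(3^2)(-2) + (9)(3^5)(-1) = -2061.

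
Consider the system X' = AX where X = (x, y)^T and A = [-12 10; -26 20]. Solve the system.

Coefficient matrix A = [[-12, 10], [-26, 20]].
Characteristic polynomial det(A - λI) = λ^2 - 8λ + 20 = 0.
Eigenvalues λ = 4 ± 2i (complex conjugate pair).
For λ=4+2i: an eigenvector is (2,3) - i(-1,-2) = (2 + i, 3 + 2i).
A real fundamental pair from Re and Im of e^((4+2i)t)v: X_1 = e^(4t)(cos(2t)·(2,3) + sin(2t)·(-1,-2)), X_2 = e^(4t)(sin(2t)·(2,3) - cos(2t)·(-1,-2)).
General solution: K_1X_1 + K_2X_2.

x(t) = -K_1e^(4t)sin(2t) + 2K_1e^(4t)cos(2t) + 2K_2e^(4t)sin(2t) + K_2e^(4t)cos(2t), y(t) = -2K_1e^(4t)sin(2t) + 3K_1e^(4t)cos(2t) + 3K_2e^(4t)sin(2t) + 2K_2e^(4t)cos(2t)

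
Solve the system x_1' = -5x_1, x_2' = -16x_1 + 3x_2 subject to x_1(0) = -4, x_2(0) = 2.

Coefficient matrix A = [[-5, 0], [-16, 3]].
Characteristic polynomial det(A - λI) = λ^2 + 2λ - 15 = 0.
Eigenvalues λ = -5, 3.
For λ=-5: (A-λI) row 2 is [-16, 8], so an eigenvector is (1, 2).
For λ=3: (A-λI) row 1 is [-8, 0], so an eigenvector is (0, -1).
General solution: C_1e^(-5t)(1,2) + C_2e^(3t)(0,-1).
Applying x_1(0)=-4, x_2(0)=2 gives C_1=-4, C_2=-10.

x_1(t) = -4e^(-5t), x_2(t) = 10e^(3t) - 8e^(-5t)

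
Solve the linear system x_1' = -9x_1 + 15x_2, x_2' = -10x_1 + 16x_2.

Coefficient matrix A = [[-9, 15], [-10, 16]].
Characteristic polynomial det(A - λI) = λ^2 - 7λ + 6 = 0.
Eigenvalues λ = 1, 6.
For λ=1: (A-λI) row 1 is [-10, 15], so an eigenvector is (-3, -2).
For λ=6: (A-λI) row 1 is [-15, 15], so an eigenvector is (1, 1).
General solution: C_1e^(t)(-3,-2) + C_2e^(6t)(1,1).

x_1(t) = -3C_1e^(t) + C_2e^(6t), x_2(t) = -2C_1e^(t) + C_2e^(6t)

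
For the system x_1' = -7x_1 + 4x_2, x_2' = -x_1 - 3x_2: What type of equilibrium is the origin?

stable improper node

A = [[-7,4],[-1,-3]]; det(A-λI) = λ^2 + 10λ + 25.
repeated λ = -5 with a single eigenvector.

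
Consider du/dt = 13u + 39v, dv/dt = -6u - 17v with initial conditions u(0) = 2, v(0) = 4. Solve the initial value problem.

u(t) = 62e^(-2t)sin(3t) + 2e^(-2t)cos(3t), v(t) = -24e^(-2t)sin(3t) + 4e^(-2t)cos(3t)

Coefficient matrix A = [[13, 39], [-6, -17]].
Characteristic polynomial det(A - λI) = λ^2 + 4λ + 13 = 0.
Eigenvalues λ = -2 ± 3i (complex conjugate pair).
For λ=-2+3i: an eigenvector is (3,-1) - i(2,-1) = (3 - 2i, -1 + i).
A real fundamental pair from Re and Im of e^((-2+3i)t)v: X_1 = e^(-2t)(cos(3t)·(3,-1) + sin(3t)·(2,-1)), X_2 = e^(-2t)(sin(3t)·(3,-1) - cos(3t)·(2,-1)).
General solution: C_1X_1 + C_2X_2.
Applying u(0)=2, v(0)=4 gives C_1=10, C_2=14.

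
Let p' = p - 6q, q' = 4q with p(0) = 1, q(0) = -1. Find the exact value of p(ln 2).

30

A = [[1,-6],[0,4]]; eigenvalues λ = 1, 4.
Eigenvectors: (-1,0) for λ=1, (-2,1) for λ=4.
From the initial condition, c_1 = 1, c_2 = -1.
p(ln 2) = (1)(2^1)(-1) + (-1)(2^4)(-2) = 30.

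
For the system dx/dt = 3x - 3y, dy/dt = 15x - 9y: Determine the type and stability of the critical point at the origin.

A = [[3,-3],[15,-9]]; det(A-λI) = λ^2 + 6λ + 18.
λ = -3 ± 3i: negative real part.

stable spiral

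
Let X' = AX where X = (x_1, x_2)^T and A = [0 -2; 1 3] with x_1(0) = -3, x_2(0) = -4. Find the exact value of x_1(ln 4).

120

A = [[0,-2],[1,3]]; eigenvalues λ = 1, 2.
Eigenvectors: (2,-1) for λ=1, (1,-1) for λ=2.
From the initial condition, c_1 = -7, c_2 = 11.
x_1(ln 4) = (-7)(4^1)(2) + (11)(4^2)(1) = 120.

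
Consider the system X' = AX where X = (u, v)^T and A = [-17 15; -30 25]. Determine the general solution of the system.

u(t) = -2K_1e^(4t)sin(3t) + K_1e^(4t)cos(3t) + K_2e^(4t)sin(3t) + 2K_2e^(4t)cos(3t), v(t) = -3K_1e^(4t)sin(3t) + K_1e^(4t)cos(3t) + K_2e^(4t)sin(3t) + 3K_2e^(4t)cos(3t)

Coefficient matrix A = [[-17, 15], [-30, 25]].
Characteristic polynomial det(A - λI) = λ^2 - 8λ + 25 = 0.
Eigenvalues λ = 4 ± 3i (complex conjugate pair).
For λ=4+3i: an eigenvector is (1,1) - i(-2,-3) = (1 + 2i, 1 + 3i).
A real fundamental pair from Re and Im of e^((4+3i)t)v: X_1 = e^(4t)(cos(3t)·(1,1) + sin(3t)·(-2,-3)), X_2 = e^(4t)(sin(3t)·(1,1) - cos(3t)·(-2,-3)).
General solution: K_1X_1 + K_2X_2.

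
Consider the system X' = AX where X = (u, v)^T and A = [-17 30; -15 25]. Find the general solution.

u(t) = C_1e^(4t)sin(3t) - 3C_1e^(4t)cos(3t) - 3C_2e^(4t)sin(3t) - C_2e^(4t)cos(3t), v(t) = C_1e^(4t)sin(3t) - 2C_1e^(4t)cos(3t) - 2C_2e^(4t)sin(3t) - C_2e^(4t)cos(3t)

Coefficient matrix A = [[-17, 30], [-15, 25]].
Characteristic polynomial det(A - λI) = λ^2 - 8λ + 25 = 0.
Eigenvalues λ = 4 ± 3i (complex conjugate pair).
For λ=4+3i: an eigenvector is (-3,-2) - i(1,1) = (-3 - i, -2 - i).
A real fundamental pair from Re and Im of e^((4+3i)t)v: X_1 = e^(4t)(cos(3t)·(-3,-2) + sin(3t)·(1,1)), X_2 = e^(4t)(sin(3t)·(-3,-2) - cos(3t)·(1,1)).
General solution: C_1X_1 + C_2X_2.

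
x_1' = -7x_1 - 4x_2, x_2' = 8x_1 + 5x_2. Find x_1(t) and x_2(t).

x_1(t) = -c_1e^(-3t) + c_2e^(t), x_2(t) = c_1e^(-3t) - 2c_2e^(t)

Coefficient matrix A = [[-7, -4], [8, 5]].
Characteristic polynomial det(A - λI) = λ^2 + 2λ - 3 = 0.
Eigenvalues λ = -3, 1.
For λ=-3: (A-λI) row 1 is [-4, -4], so an eigenvector is (-1, 1).
For λ=1: (A-λI) row 1 is [-8, -4], so an eigenvector is (1, -2).
General solution: c_1e^(-3t)(-1,1) + c_2e^(t)(1,-2).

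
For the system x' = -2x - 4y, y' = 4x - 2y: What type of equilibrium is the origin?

stable spiral

A = [[-2,-4],[4,-2]]; det(A-λI) = λ^2 + 4λ + 20.
λ = -2 ± 4i: negative real part.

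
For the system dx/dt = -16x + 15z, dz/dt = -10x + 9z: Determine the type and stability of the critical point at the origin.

A = [[-16,15],[-10,9]]; det(A-λI) = λ^2 + 7λ + 6.
λ = -1, -6: both negative.

stable node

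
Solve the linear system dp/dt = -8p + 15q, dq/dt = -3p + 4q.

Coefficient matrix A = [[-8, 15], [-3, 4]].
Characteristic polynomial det(A - λI) = λ^2 + 4λ + 13 = 0.
Eigenvalues λ = -2 ± 3i (complex conjugate pair).
For λ=-2+3i: an eigenvector is (1,0) - i(-2,-1) = (1 + 2i, 0 + i).
A real fundamental pair from Re and Im of e^((-2+3i)t)v: X_1 = e^(-2t)(cos(3t)·(1,0) + sin(3t)·(-2,-1)), X_2 = e^(-2t)(sin(3t)·(1,0) - cos(3t)·(-2,-1)).
General solution: C_1X_1 + C_2X_2.

p(t) = -2C_1e^(-2t)sin(3t) + C_1e^(-2t)cos(3t) + C_2e^(-2t)sin(3t) + 2C_2e^(-2t)cos(3t), q(t) = -C_1e^(-2t)sin(3t) + C_2e^(-2t)cos(3t)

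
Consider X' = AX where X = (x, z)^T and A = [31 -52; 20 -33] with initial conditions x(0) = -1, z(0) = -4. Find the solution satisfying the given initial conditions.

x(t) = 44e^(-t)sin(4t) - e^(-t)cos(4t), z(t) = 27e^(-t)sin(4t) - 4e^(-t)cos(4t)

Coefficient matrix A = [[31, -52], [20, -33]].
Characteristic polynomial det(A - λI) = λ^2 + 2λ + 17 = 0.
Eigenvalues λ = -1 ± 4i (complex conjugate pair).
For λ=-1+4i: an eigenvector is (2,1) - i(3,2) = (2 - 3i, 1 - 2i).
A real fundamental pair from Re and Im of e^((-1+4i)t)v: X_1 = e^(-t)(cos(4t)·(2,1) + sin(4t)·(3,2)), X_2 = e^(-t)(sin(4t)·(2,1) - cos(4t)·(3,2)).
General solution: c_1X_1 + c_2X_2.
Applying x(0)=-1, z(0)=-4 gives c_1=10, c_2=7.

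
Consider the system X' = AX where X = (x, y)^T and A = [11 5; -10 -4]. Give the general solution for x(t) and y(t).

Coefficient matrix A = [[11, 5], [-10, -4]].
Characteristic polynomial det(A - λI) = λ^2 - 7λ + 6 = 0.
Eigenvalues λ = 1, 6.
For λ=1: (A-λI) row 1 is [10, 5], so an eigenvector is (-1, 2).
For λ=6: (A-λI) row 1 is [5, 5], so an eigenvector is (1, -1).
General solution: K_1e^(t)(-1,2) + K_2e^(6t)(1,-1).

x(t) = -K_1e^(t) + K_2e^(6t), y(t) = 2K_1e^(t) - K_2e^(6t)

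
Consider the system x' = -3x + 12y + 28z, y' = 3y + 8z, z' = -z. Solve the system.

Coefficient matrix A = [[-3, 12, 28], [0, 3, 8], [0, 0, -1]].
det(A - λI) = 0 gives eigenvalues λ = -1, 3, -3.
For λ=-1: eigenvector (2,-2,1).
For λ=3: eigenvector (2,1,0).
For λ=-3: eigenvector (1,0,0).
General solution: c_1e^(-t)(2,-2,1) + c_2e^(3t)(2,1,0) + c_3e^(-3t)(1,0,0).

x(t) = 2c_1e^(-t) + 2c_2e^(3t) + c_3e^(-3t), y(t) = -2c_1e^(-t) + c_2e^(3t), z(t) = c_1e^(-t)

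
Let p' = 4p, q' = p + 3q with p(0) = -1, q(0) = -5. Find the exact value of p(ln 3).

-81

A = [[4,0],[1,3]]; eigenvalues λ = 4, 3.
Eigenvectors: (1,1) for λ=4, (0,-1) for λ=3.
From the initial condition, c_1 = -1, c_2 = 4.
p(ln 3) = (-1)(3^4)(1) + (4)(3^3)(0) = -81.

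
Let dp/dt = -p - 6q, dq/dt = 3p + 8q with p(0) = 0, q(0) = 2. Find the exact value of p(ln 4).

A = [[-1,-6],[3,8]]; eigenvalues λ = 5, 2.
Eigenvectors: (1,-1) for λ=5, (-2,1) for λ=2.
From the initial condition, c_1 = -4, c_2 = -2.
p(ln 4) = (-4)(4^5)(1) + (-2)(4^2)(-2) = -4032.

-4032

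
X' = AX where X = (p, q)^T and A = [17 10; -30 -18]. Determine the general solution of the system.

p(t) = -c_1e^(-3t) + 2c_2e^(2t), q(t) = 2c_1e^(-3t) - 3c_2e^(2t)

Coefficient matrix A = [[17, 10], [-30, -18]].
Characteristic polynomial det(A - λI) = λ^2 + λ - 6 = 0.
Eigenvalues λ = -3, 2.
For λ=-3: (A-λI) row 1 is [20, 10], so an eigenvector is (-1, 2).
For λ=2: (A-λI) row 1 is [15, 10], so an eigenvector is (2, -3).
General solution: c_1e^(-3t)(-1,2) + c_2e^(2t)(2,-3).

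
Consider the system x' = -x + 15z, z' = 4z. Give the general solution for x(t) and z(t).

Coefficient matrix A = [[-1, 15], [0, 4]].
Characteristic polynomial det(A - λI) = λ^2 - 3λ - 4 = 0.
Eigenvalues λ = -1, 4.
For λ=-1: (A-λI) row 1 is [0, 15], so an eigenvector is (-1, 0).
For λ=4: (A-λI) row 1 is [-5, 15], so an eigenvector is (-3, -1).
General solution: K_1e^(-t)(-1,0) + K_2e^(4t)(-3,-1).

x(t) = -K_1e^(-t) - 3K_2e^(4t), z(t) = -K_2e^(4t)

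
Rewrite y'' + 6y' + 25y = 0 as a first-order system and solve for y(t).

y(t) = c_1e^(-3t)cos(4t) + c_2e^(-3t)sin(4t)

Let x_1 = y, x_2 = y'. Then x_1' = x_2 and x_2' = -25x_1 - 6x_2.
A = [[0,1],[-25,-6]]; det(A-λI) = λ^2 + 6λ + 25.
Eigenvalues λ = -3 ± 4i.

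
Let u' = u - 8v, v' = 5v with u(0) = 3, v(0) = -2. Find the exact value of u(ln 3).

969

A = [[1,-8],[0,5]]; eigenvalues λ = 1, 5.
Eigenvectors: (1,0) for λ=1, (-2,1) for λ=5.
From the initial condition, c_1 = -1, c_2 = -2.
u(ln 3) = (-1)(3^1)(1) + (-2)(3^5)(-2) = 969.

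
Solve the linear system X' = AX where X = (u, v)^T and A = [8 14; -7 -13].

Coefficient matrix A = [[8, 14], [-7, -13]].
Characteristic polynomial det(A - λI) = λ^2 + 5λ - 6 = 0.
Eigenvalues λ = -6, 1.
For λ=-6: (A-λI) row 1 is [14, 14], so an eigenvector is (-1, 1).
For λ=1: (A-λI) row 1 is [7, 14], so an eigenvector is (2, -1).
General solution: c_1e^(-6t)(-1,1) + c_2e^(t)(2,-1).

u(t) = -c_1e^(-6t) + 2c_2e^(t), v(t) = c_1e^(-6t) - c_2e^(t)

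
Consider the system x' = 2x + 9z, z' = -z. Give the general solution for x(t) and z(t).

Coefficient matrix A = [[2, 9], [0, -1]].
Characteristic polynomial det(A - λI) = λ^2 - λ - 2 = 0.
Eigenvalues λ = 2, -1.
For λ=2: (A-λI) row 1 is [0, 9], so an eigenvector is (-1, 0).
For λ=-1: (A-λI) row 1 is [3, 9], so an eigenvector is (3, -1).
General solution: C_1e^(2t)(-1,0) + C_2e^(-t)(3,-1).

x(t) = -C_1e^(2t) + 3C_2e^(-t), z(t) = -C_2e^(-t)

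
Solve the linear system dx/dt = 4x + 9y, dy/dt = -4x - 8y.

Coefficient matrix A = [[4, 9], [-4, -8]].
Characteristic polynomial det(A - λI) = λ^2 + 4λ + 4 = 0.
Single eigenvalue λ = -2 with algebraic multiplicity 2.
Eigenvector v = (-3,2); generalized eigenvector w with (A-λI)w=v is (-2,1).
General solution: e^(-2t)[c_1·v + c_2·(t·v + w)].

x(t) = -3c_1e^(-2t) - 3c_2te^(-2t) - 2c_2e^(-2t), y(t) = 2c_1e^(-2t) + 2c_2te^(-2t) + c_2e^(-2t)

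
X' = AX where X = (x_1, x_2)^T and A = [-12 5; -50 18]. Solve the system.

Coefficient matrix A = [[-12, 5], [-50, 18]].
Characteristic polynomial det(A - λI) = λ^2 - 6λ + 34 = 0.
Eigenvalues λ = 3 ± 5i (complex conjugate pair).
For λ=3+5i: an eigenvector is (0,1) - i(1,3) = (0 - i, 1 - 3i).
A real fundamental pair from Re and Im of e^((3+5i)t)v: X_1 = e^(3t)(cos(5t)·(0,1) + sin(5t)·(1,3)), X_2 = e^(3t)(sin(5t)·(0,1) - cos(5t)·(1,3)).
General solution: C_1X_1 + C_2X_2.

x_1(t) = C_1e^(3t)sin(5t) - C_2e^(3t)cos(5t), x_2(t) = 3C_1e^(3t)sin(5t) + C_1e^(3t)cos(5t) + C_2e^(3t)sin(5t) - 3C_2e^(3t)cos(5t)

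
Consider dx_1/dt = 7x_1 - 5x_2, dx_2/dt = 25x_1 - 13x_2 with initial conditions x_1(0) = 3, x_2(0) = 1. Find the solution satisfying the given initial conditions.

x_1(t) = 5e^(-3t)sin(5t) + 3e^(-3t)cos(5t), x_2(t) = 13e^(-3t)sin(5t) + e^(-3t)cos(5t)

Coefficient matrix A = [[7, -5], [25, -13]].
Characteristic polynomial det(A - λI) = λ^2 + 6λ + 34 = 0.
Eigenvalues λ = -3 ± 5i (complex conjugate pair).
For λ=-3+5i: an eigenvector is (0,1) - i(-1,-2) = (0 + i, 1 + 2i).
A real fundamental pair from Re and Im of e^((-3+5i)t)v: X_1 = e^(-3t)(cos(5t)·(0,1) + sin(5t)·(-1,-2)), X_2 = e^(-3t)(sin(5t)·(0,1) - cos(5t)·(-1,-2)).
General solution: K_1X_1 + K_2X_2.
Applying x_1(0)=3, x_2(0)=1 gives K_1=-5, K_2=3.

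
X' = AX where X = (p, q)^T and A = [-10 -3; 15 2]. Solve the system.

p(t) = -c_1e^(-4t)cos(3t) - c_2e^(-4t)sin(3t), q(t) = -c_1e^(-4t)sin(3t) + 2c_1e^(-4t)cos(3t) + 2c_2e^(-4t)sin(3t) + c_2e^(-4t)cos(3t)

Coefficient matrix A = [[-10, -3], [15, 2]].
Characteristic polynomial det(A - λI) = λ^2 + 8λ + 25 = 0.
Eigenvalues λ = -4 ± 3i (complex conjugate pair).
For λ=-4+3i: an eigenvector is (-1,2) - i(0,-1) = (-1, 2 + i).
A real fundamental pair from Re and Im of e^((-4+3i)t)v: X_1 = e^(-4t)(cos(3t)·(-1,2) + sin(3t)·(0,-1)), X_2 = e^(-4t)(sin(3t)·(-1,2) - cos(3t)·(0,-1)).
General solution: c_1X_1 + c_2X_2.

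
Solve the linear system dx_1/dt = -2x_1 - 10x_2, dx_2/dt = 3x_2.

x_1(t) = -c_1e^(-2t) - 2c_2e^(3t), x_2(t) = c_2e^(3t)

Coefficient matrix A = [[-2, -10], [0, 3]].
Characteristic polynomial det(A - λI) = λ^2 - λ - 6 = 0.
Eigenvalues λ = -2, 3.
For λ=-2: (A-λI) row 1 is [0, -10], so an eigenvector is (-1, 0).
For λ=3: (A-λI) row 1 is [-5, -10], so an eigenvector is (-2, 1).
General solution: c_1e^(-2t)(-1,0) + c_2e^(3t)(-2,1).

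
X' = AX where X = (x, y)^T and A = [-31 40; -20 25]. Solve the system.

Coefficient matrix A = [[-31, 40], [-20, 25]].
Characteristic polynomial det(A - λI) = λ^2 + 6λ + 25 = 0.
Eigenvalues λ = -3 ± 4i (complex conjugate pair).
For λ=-3+4i: an eigenvector is (3,2) - i(-1,-1) = (3 + i, 2 + i).
A real fundamental pair from Re and Im of e^((-3+4i)t)v: X_1 = e^(-3t)(cos(4t)·(3,2) + sin(4t)·(-1,-1)), X_2 = e^(-3t)(sin(4t)·(3,2) - cos(4t)·(-1,-1)).
General solution: c_1X_1 + c_2X_2.

x(t) = -c_1e^(-3t)sin(4t) + 3c_1e^(-3t)cos(4t) + 3c_2e^(-3t)sin(4t) + c_2e^(-3t)cos(4t), y(t) = -c_1e^(-3t)sin(4t) + 2c_1e^(-3t)cos(4t) + 2c_2e^(-3t)sin(4t) + c_2e^(-3t)cos(4t)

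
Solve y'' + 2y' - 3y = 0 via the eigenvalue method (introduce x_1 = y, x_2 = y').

Let x_1 = y, x_2 = y'. Then x_1' = x_2 and x_2' = 3x_1 - 2x_2.
A = [[0,1],[3,-2]]; det(A-λI) = λ^2 + 2λ - 3.
Eigenvalues λ = -3, 1 with eigenvectors (1,-3), (1,1).

y(t) = K_1e^(-3t) + K_2e^(t)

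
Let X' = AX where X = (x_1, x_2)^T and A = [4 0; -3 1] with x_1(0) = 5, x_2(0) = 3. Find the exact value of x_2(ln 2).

-64

A = [[4,0],[-3,1]]; eigenvalues λ = 1, 4.
Eigenvectors: (0,-1) for λ=1, (-1,1) for λ=4.
From the initial condition, c_1 = -8, c_2 = -5.
x_2(ln 2) = (-8)(2^1)(-1) + (-5)(2^4)(1) = -64.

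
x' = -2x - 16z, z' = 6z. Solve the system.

x(t) = -C_1e^(-2t) - 2C_2e^(6t), z(t) = C_2e^(6t)

Coefficient matrix A = [[-2, -16], [0, 6]].
Characteristic polynomial det(A - λI) = λ^2 - 4λ - 12 = 0.
Eigenvalues λ = -2, 6.
For λ=-2: (A-λI) row 1 is [0, -16], so an eigenvector is (-1, 0).
For λ=6: (A-λI) row 1 is [-8, -16], so an eigenvector is (-2, 1).
General solution: C_1e^(-2t)(-1,0) + C_2e^(6t)(-2,1).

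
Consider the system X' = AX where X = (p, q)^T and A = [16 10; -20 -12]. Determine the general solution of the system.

Coefficient matrix A = [[16, 10], [-20, -12]].
Characteristic polynomial det(A - λI) = λ^2 - 4λ + 8 = 0.
Eigenvalues λ = 2 ± 2i (complex conjugate pair).
For λ=2+2i: an eigenvector is (-1,1) - i(-2,3) = (-1 + 2i, 1 - 3i).
A real fundamental pair from Re and Im of e^((2+2i)t)v: X_1 = e^(2t)(cos(2t)·(-1,1) + sin(2t)·(-2,3)), X_2 = e^(2t)(sin(2t)·(-1,1) - cos(2t)·(-2,3)).
General solution: K_1X_1 + K_2X_2.

p(t) = -2K_1e^(2t)sin(2t) - K_1e^(2t)cos(2t) - K_2e^(2t)sin(2t) + 2K_2e^(2t)cos(2t), q(t) = 3K_1e^(2t)sin(2t) + K_1e^(2t)cos(2t) + K_2e^(2t)sin(2t) - 3K_2e^(2t)cos(2t)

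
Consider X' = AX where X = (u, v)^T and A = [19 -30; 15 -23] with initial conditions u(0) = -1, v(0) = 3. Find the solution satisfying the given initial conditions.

Coefficient matrix A = [[19, -30], [15, -23]].
Characteristic polynomial det(A - λI) = λ^2 + 4λ + 13 = 0.
Eigenvalues λ = -2 ± 3i (complex conjugate pair).
For λ=-2+3i: an eigenvector is (-1,-1) - i(3,2) = (-1 - 3i, -1 - 2i).
A real fundamental pair from Re and Im of e^((-2+3i)t)v: X_1 = e^(-2t)(cos(3t)·(-1,-1) + sin(3t)·(3,2)), X_2 = e^(-2t)(sin(3t)·(-1,-1) - cos(3t)·(3,2)).
General solution: c_1X_1 + c_2X_2.
Applying u(0)=-1, v(0)=3 gives c_1=-11, c_2=4.

u(t) = -37e^(-2t)sin(3t) - e^(-2t)cos(3t), v(t) = -26e^(-2t)sin(3t) + 3e^(-2t)cos(3t)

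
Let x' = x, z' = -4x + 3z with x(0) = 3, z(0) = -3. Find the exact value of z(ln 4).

-552

A = [[1,0],[-4,3]]; eigenvalues λ = 3, 1.
Eigenvectors: (0,1) for λ=3, (-1,-2) for λ=1.
From the initial condition, c_1 = -9, c_2 = -3.
z(ln 4) = (-9)(4^3)(1) + (-3)(4^1)(-2) = -552.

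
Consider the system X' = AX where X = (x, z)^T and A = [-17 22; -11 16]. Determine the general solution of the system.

Coefficient matrix A = [[-17, 22], [-11, 16]].
Characteristic polynomial det(A - λI) = λ^2 + λ - 30 = 0.
Eigenvalues λ = -6, 5.
For λ=-6: (A-λI) row 1 is [-11, 22], so an eigenvector is (2, 1).
For λ=5: (A-λI) row 1 is [-22, 22], so an eigenvector is (-1, -1).
General solution: c_1e^(-6t)(2,1) + c_2e^(5t)(-1,-1).

x(t) = 2c_1e^(-6t) - c_2e^(5t), z(t) = c_1e^(-6t) - c_2e^(5t)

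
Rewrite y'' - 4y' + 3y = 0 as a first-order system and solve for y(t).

y(t) = C_1e^(t) + C_2e^(3t)

Let x_1 = y, x_2 = y'. Then x_1' = x_2 and x_2' = -3x_1 + 4x_2.
A = [[0,1],[-3,4]]; det(A-λI) = λ^2 - 4λ + 3.
Eigenvalues λ = 1, 3 with eigenvectors (1,1), (1,3).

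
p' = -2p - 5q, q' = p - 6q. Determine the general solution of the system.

p(t) = -2c_1e^(-4t)sin(t) - c_1e^(-4t)cos(t) - c_2e^(-4t)sin(t) + 2c_2e^(-4t)cos(t), q(t) = -c_1e^(-4t)sin(t) + c_2e^(-4t)cos(t)

Coefficient matrix A = [[-2, -5], [1, -6]].
Characteristic polynomial det(A - λI) = λ^2 + 8λ + 17 = 0.
Eigenvalues λ = -4 ± i (complex conjugate pair).
For λ=-4+i: an eigenvector is (-1,0) - i(-2,-1) = (-1 + 2i, 0 + i).
A real fundamental pair from Re and Im of e^((-4+i)t)v: X_1 = e^(-4t)(cos(t)·(-1,0) + sin(t)·(-2,-1)), X_2 = e^(-4t)(sin(t)·(-1,0) - cos(t)·(-2,-1)).
General solution: c_1X_1 + c_2X_2.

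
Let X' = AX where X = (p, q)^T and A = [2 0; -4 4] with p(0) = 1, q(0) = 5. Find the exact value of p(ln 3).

A = [[2,0],[-4,4]]; eigenvalues λ = 4, 2.
Eigenvectors: (0,-1) for λ=4, (-1,-2) for λ=2.
From the initial condition, c_1 = -3, c_2 = -1.
p(ln 3) = (-3)(3^4)(0) + (-1)(3^2)(-1) = 9.

9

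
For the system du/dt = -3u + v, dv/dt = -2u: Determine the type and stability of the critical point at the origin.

A = [[-3,1],[-2,0]]; det(A-λI) = λ^2 + 3λ + 2.
λ = -2, -1: both negative.

stable node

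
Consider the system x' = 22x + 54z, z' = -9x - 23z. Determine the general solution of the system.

Coefficient matrix A = [[22, 54], [-9, -23]].
Characteristic polynomial det(A - λI) = λ^2 + λ - 20 = 0.
Eigenvalues λ = -5, 4.
For λ=-5: (A-λI) row 1 is [27, 54], so an eigenvector is (2, -1).
For λ=4: (A-λI) row 1 is [18, 54], so an eigenvector is (-3, 1).
General solution: c_1e^(-5t)(2,-1) + c_2e^(4t)(-3,1).

x(t) = 2c_1e^(-5t) - 3c_2e^(4t), z(t) = -c_1e^(-5t) + c_2e^(4t)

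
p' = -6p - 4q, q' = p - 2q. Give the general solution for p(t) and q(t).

p(t) = -2C_1e^(-4t) - 2C_2te^(-4t) + C_2e^(-4t), q(t) = C_1e^(-4t) + C_2te^(-4t)

Coefficient matrix A = [[-6, -4], [1, -2]].
Characteristic polynomial det(A - λI) = λ^2 + 8λ + 16 = 0.
Single eigenvalue λ = -4 with algebraic multiplicity 2.
Eigenvector v = (-2,1); generalized eigenvector w with (A-λI)w=v is (1,0).
General solution: e^(-4t)[C_1·v + C_2·(t·v + w)].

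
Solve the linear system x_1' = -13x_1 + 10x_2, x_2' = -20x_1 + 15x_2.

Coefficient matrix A = [[-13, 10], [-20, 15]].
Characteristic polynomial det(A - λI) = λ^2 - 2λ + 5 = 0.
Eigenvalues λ = 1 ± 2i (complex conjugate pair).
For λ=1+2i: an eigenvector is (-2,-3) - i(-1,-1) = (-2 + i, -3 + i).
A real fundamental pair from Re and Im of e^((1+2i)t)v: X_1 = e^(t)(cos(2t)·(-2,-3) + sin(2t)·(-1,-1)), X_2 = e^(t)(sin(2t)·(-2,-3) - cos(2t)·(-1,-1)).
General solution: C_1X_1 + C_2X_2.

x_1(t) = -C_1e^(t)sin(2t) - 2C_1e^(t)cos(2t) - 2C_2e^(t)sin(2t) + C_2e^(t)cos(2t), x_2(t) = -C_1e^(t)sin(2t) - 3C_1e^(t)cos(2t) - 3C_2e^(t)sin(2t) + C_2e^(t)cos(2t)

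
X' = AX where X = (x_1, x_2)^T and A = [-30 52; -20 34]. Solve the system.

Coefficient matrix A = [[-30, 52], [-20, 34]].
Characteristic polynomial det(A - λI) = λ^2 - 4λ + 20 = 0.
Eigenvalues λ = 2 ± 4i (complex conjugate pair).
For λ=2+4i: an eigenvector is (-2,-1) - i(3,2) = (-2 - 3i, -1 - 2i).
A real fundamental pair from Re and Im of e^((2+4i)t)v: X_1 = e^(2t)(cos(4t)·(-2,-1) + sin(4t)·(3,2)), X_2 = e^(2t)(sin(4t)·(-2,-1) - cos(4t)·(3,2)).
General solution: K_1X_1 + K_2X_2.

x_1(t) = 3K_1e^(2t)sin(4t) - 2K_1e^(2t)cos(4t) - 2K_2e^(2t)sin(4t) - 3K_2e^(2t)cos(4t), x_2(t) = 2K_1e^(2t)sin(4t) - K_1e^(2t)cos(4t) - K_2e^(2t)sin(4t) - 2K_2e^(2t)cos(4t)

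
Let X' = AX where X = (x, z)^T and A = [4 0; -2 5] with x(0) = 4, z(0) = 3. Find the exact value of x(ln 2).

64

A = [[4,0],[-2,5]]; eigenvalues λ = 4, 5.
Eigenvectors: (1,2) for λ=4, (0,-1) for λ=5.
From the initial condition, c_1 = 4, c_2 = 5.
x(ln 2) = (4)(2^4)(1) + (5)(2^5)(0) = 64.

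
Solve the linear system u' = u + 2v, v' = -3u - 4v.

u(t) = -2c_1e^(-2t) - c_2e^(-t), v(t) = 3c_1e^(-2t) + c_2e^(-t)

Coefficient matrix A = [[1, 2], [-3, -4]].
Characteristic polynomial det(A - λI) = λ^2 + 3λ + 2 = 0.
Eigenvalues λ = -2, -1.
For λ=-2: (A-λI) row 1 is [3, 2], so an eigenvector is (-2, 3).
For λ=-1: (A-λI) row 1 is [2, 2], so an eigenvector is (-1, 1).
General solution: c_1e^(-2t)(-2,3) + c_2e^(-t)(-1,1).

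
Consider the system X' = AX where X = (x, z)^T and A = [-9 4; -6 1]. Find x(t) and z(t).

Coefficient matrix A = [[-9, 4], [-6, 1]].
Characteristic polynomial det(A - λI) = λ^2 + 8λ + 15 = 0.
Eigenvalues λ = -5, -3.
For λ=-5: (A-λI) row 1 is [-4, 4], so an eigenvector is (1, 1).
For λ=-3: (A-λI) row 1 is [-6, 4], so an eigenvector is (2, 3).
General solution: C_1e^(-5t)(1,1) + C_2e^(-3t)(2,3).

x(t) = C_1e^(-5t) + 2C_2e^(-3t), z(t) = C_1e^(-5t) + 3C_2e^(-3t)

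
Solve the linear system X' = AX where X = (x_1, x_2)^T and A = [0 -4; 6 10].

Coefficient matrix A = [[0, -4], [6, 10]].
Characteristic polynomial det(A - λI) = λ^2 - 10λ + 24 = 0.
Eigenvalues λ = 6, 4.
For λ=6: (A-λI) row 1 is [-6, -4], so an eigenvector is (-2, 3).
For λ=4: (A-λI) row 1 is [-4, -4], so an eigenvector is (1, -1).
General solution: K_1e^(6t)(-2,3) + K_2e^(4t)(1,-1).

x_1(t) = -2K_1e^(6t) + K_2e^(4t), x_2(t) = 3K_1e^(6t) - K_2e^(4t)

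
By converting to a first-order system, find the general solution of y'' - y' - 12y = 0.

y(t) = C_1e^(4t) + C_2e^(-3t)

Let x_1 = y, x_2 = y'. Then x_1' = x_2 and x_2' = 12x_1 + x_2.
A = [[0,1],[12,1]]; det(A-λI) = λ^2 - λ - 12.
Eigenvalues λ = 4, -3 with eigenvectors (1,4), (1,-3).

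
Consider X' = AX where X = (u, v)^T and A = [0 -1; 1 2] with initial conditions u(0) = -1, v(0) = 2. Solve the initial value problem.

Coefficient matrix A = [[0, -1], [1, 2]].
Characteristic polynomial det(A - λI) = λ^2 - 2λ + 1 = 0.
Single eigenvalue λ = 1 with algebraic multiplicity 2.
Eigenvector v = (1,-1); generalized eigenvector w with (A-λI)w=v is (1,-2).
General solution: e^(t)[K_1·v + K_2·(t·v + w)].
Applying u(0)=-1, v(0)=2 gives K_1=0, K_2=-1.

u(t) = -te^(t) - e^(t), v(t) = te^(t) + 2e^(t)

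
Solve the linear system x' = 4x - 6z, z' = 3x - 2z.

Coefficient matrix A = [[4, -6], [3, -2]].
Characteristic polynomial det(A - λI) = λ^2 - 2λ + 10 = 0.
Eigenvalues λ = 1 ± 3i (complex conjugate pair).
For λ=1+3i: an eigenvector is (-1,-1) - i(1,0) = (-1 - i, -1).
A real fundamental pair from Re and Im of e^((1+3i)t)v: X_1 = e^(t)(cos(3t)·(-1,-1) + sin(3t)·(1,0)), X_2 = e^(t)(sin(3t)·(-1,-1) - cos(3t)·(1,0)).
General solution: K_1X_1 + K_2X_2.

x(t) = K_1e^(t)sin(3t) - K_1e^(t)cos(3t) - K_2e^(t)sin(3t) - K_2e^(t)cos(3t), z(t) = -K_1e^(t)cos(3t) - K_2e^(t)sin(3t)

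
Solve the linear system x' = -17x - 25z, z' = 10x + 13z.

x(t) = C_1e^(-2t)sin(5t) - 2C_1e^(-2t)cos(5t) - 2C_2e^(-2t)sin(5t) - C_2e^(-2t)cos(5t), z(t) = -C_1e^(-2t)sin(5t) + C_1e^(-2t)cos(5t) + C_2e^(-2t)sin(5t) + C_2e^(-2t)cos(5t)

Coefficient matrix A = [[-17, -25], [10, 13]].
Characteristic polynomial det(A - λI) = λ^2 + 4λ + 29 = 0.
Eigenvalues λ = -2 ± 5i (complex conjugate pair).
For λ=-2+5i: an eigenvector is (-2,1) - i(1,-1) = (-2 - i, 1 + i).
A real fundamental pair from Re and Im of e^((-2+5i)t)v: X_1 = e^(-2t)(cos(5t)·(-2,1) + sin(5t)·(1,-1)), X_2 = e^(-2t)(sin(5t)·(-2,1) - cos(5t)·(1,-1)).
General solution: C_1X_1 + C_2X_2.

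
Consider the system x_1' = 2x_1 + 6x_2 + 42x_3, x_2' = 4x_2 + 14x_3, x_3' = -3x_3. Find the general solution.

Coefficient matrix A = [[2, 6, 42], [0, 4, 14], [0, 0, -3]].
det(A - λI) = 0 gives eigenvalues λ = 4, 2, -3.
For λ=4: eigenvector (3,1,0).
For λ=2: eigenvector (1,0,0).
For λ=-3: eigenvector (-6,-2,1).
General solution: K_1e^(4t)(3,1,0) + K_2e^(2t)(1,0,0) + K_3e^(-3t)(-6,-2,1).

x_1(t) = 3K_1e^(4t) + K_2e^(2t) - 6K_3e^(-3t), x_2(t) = K_1e^(4t) - 2K_3e^(-3t), x_3(t) = K_3e^(-3t)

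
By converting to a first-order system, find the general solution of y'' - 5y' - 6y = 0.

y(t) = K_1e^(6t) + K_2e^(-t)

Let x_1 = y, x_2 = y'. Then x_1' = x_2 and x_2' = 6x_1 + 5x_2.
A = [[0,1],[6,5]]; det(A-λI) = λ^2 - 5λ - 6.
Eigenvalues λ = 6, -1 with eigenvectors (1,6), (1,-1).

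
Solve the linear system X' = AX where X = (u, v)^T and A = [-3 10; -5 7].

Coefficient matrix A = [[-3, 10], [-5, 7]].
Characteristic polynomial det(A - λI) = λ^2 - 4λ + 29 = 0.
Eigenvalues λ = 2 ± 5i (complex conjugate pair).
For λ=2+5i: an eigenvector is (-1,0) - i(1,1) = (-1 - i, 0 - i).
A real fundamental pair from Re and Im of e^((2+5i)t)v: X_1 = e^(2t)(cos(5t)·(-1,0) + sin(5t)·(1,1)), X_2 = e^(2t)(sin(5t)·(-1,0) - cos(5t)·(1,1)).
General solution: C_1X_1 + C_2X_2.

u(t) = C_1e^(2t)sin(5t) - C_1e^(2t)cos(5t) - C_2e^(2t)sin(5t) - C_2e^(2t)cos(5t), v(t) = C_1e^(2t)sin(5t) - C_2e^(2t)cos(5t)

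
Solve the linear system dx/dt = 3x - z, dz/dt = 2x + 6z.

x(t) = -C_1e^(4t) + C_2e^(5t), z(t) = C_1e^(4t) - 2C_2e^(5t)

Coefficient matrix A = [[3, -1], [2, 6]].
Characteristic polynomial det(A - λI) = λ^2 - 9λ + 20 = 0.
Eigenvalues λ = 4, 5.
For λ=4: (A-λI) row 1 is [-1, -1], so an eigenvector is (-1, 1).
For λ=5: (A-λI) row 1 is [-2, -1], so an eigenvector is (1, -2).
General solution: C_1e^(4t)(-1,1) + C_2e^(5t)(1,-2).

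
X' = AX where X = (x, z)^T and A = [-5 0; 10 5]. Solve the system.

Coefficient matrix A = [[-5, 0], [10, 5]].
Characteristic polynomial det(A - λI) = λ^2 - 25 = 0.
Eigenvalues λ = 5, -5.
For λ=5: (A-λI) row 1 is [-10, 0], so an eigenvector is (0, 1).
For λ=-5: (A-λI) row 2 is [10, 10], so an eigenvector is (-1, 1).
General solution: K_1e^(5t)(0,1) + K_2e^(-5t)(-1,1).

x(t) = -K_2e^(-5t), z(t) = K_1e^(5t) + K_2e^(-5t)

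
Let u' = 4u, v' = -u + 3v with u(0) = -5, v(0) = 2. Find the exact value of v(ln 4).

A = [[4,0],[-1,3]]; eigenvalues λ = 3, 4.
Eigenvectors: (0,-1) for λ=3, (1,-1) for λ=4.
From the initial condition, c_1 = 3, c_2 = -5.
v(ln 4) = (3)(4^3)(-1) + (-5)(4^4)(-1) = 1088.

1088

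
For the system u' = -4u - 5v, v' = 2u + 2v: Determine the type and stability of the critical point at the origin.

stable spiral

A = [[-4,-5],[2,2]]; det(A-λI) = λ^2 + 2λ + 2.
λ = -1 ± i: negative real part.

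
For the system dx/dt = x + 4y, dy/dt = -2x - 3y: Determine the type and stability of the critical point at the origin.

stable spiral

A = [[1,4],[-2,-3]]; det(A-λI) = λ^2 + 2λ + 5.
λ = -1 ± 2i: negative real part.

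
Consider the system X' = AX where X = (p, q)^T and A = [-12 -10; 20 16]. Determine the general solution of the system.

Coefficient matrix A = [[-12, -10], [20, 16]].
Characteristic polynomial det(A - λI) = λ^2 - 4λ + 8 = 0.
Eigenvalues λ = 2 ± 2i (complex conjugate pair).
For λ=2+2i: an eigenvector is (1,-1) - i(-2,3) = (1 + 2i, -1 - 3i).
A real fundamental pair from Re and Im of e^((2+2i)t)v: X_1 = e^(2t)(cos(2t)·(1,-1) + sin(2t)·(-2,3)), X_2 = e^(2t)(sin(2t)·(1,-1) - cos(2t)·(-2,3)).
General solution: c_1X_1 + c_2X_2.

p(t) = -2c_1e^(2t)sin(2t) + c_1e^(2t)cos(2t) + c_2e^(2t)sin(2t) + 2c_2e^(2t)cos(2t), q(t) = 3c_1e^(2t)sin(2t) - c_1e^(2t)cos(2t) - c_2e^(2t)sin(2t) - 3c_2e^(2t)cos(2t)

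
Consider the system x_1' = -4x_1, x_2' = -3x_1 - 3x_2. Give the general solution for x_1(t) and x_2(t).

x_1(t) = C_2e^(-4t), x_2(t) = C_1e^(-3t) + 3C_2e^(-4t)

Coefficient matrix A = [[-4, 0], [-3, -3]].
Characteristic polynomial det(A - λI) = λ^2 + 7λ + 12 = 0.
Eigenvalues λ = -3, -4.
For λ=-3: (A-λI) row 1 is [-1, 0], so an eigenvector is (0, 1).
For λ=-4: (A-λI) row 2 is [-3, 1], so an eigenvector is (1, 3).
General solution: C_1e^(-3t)(0,1) + C_2e^(-4t)(1,3).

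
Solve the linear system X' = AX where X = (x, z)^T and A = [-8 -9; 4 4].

x(t) = -3c_1e^(-2t) - 3c_2te^(-2t) + 2c_2e^(-2t), z(t) = 2c_1e^(-2t) + 2c_2te^(-2t) - c_2e^(-2t)

Coefficient matrix A = [[-8, -9], [4, 4]].
Characteristic polynomial det(A - λI) = λ^2 + 4λ + 4 = 0.
Single eigenvalue λ = -2 with algebraic multiplicity 2.
Eigenvector v = (-3,2); generalized eigenvector w with (A-λI)w=v is (2,-1).
General solution: e^(-2t)[c_1·v + c_2·(t·v + w)].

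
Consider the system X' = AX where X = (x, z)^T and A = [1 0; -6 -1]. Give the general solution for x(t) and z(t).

x(t) = -c_1e^(t), z(t) = 3c_1e^(t) + c_2e^(-t)

Coefficient matrix A = [[1, 0], [-6, -1]].
Characteristic polynomial det(A - λI) = λ^2 - 1 = 0.
Eigenvalues λ = 1, -1.
For λ=1: (A-λI) row 2 is [-6, -2], so an eigenvector is (-1, 3).
For λ=-1: (A-λI) row 1 is [2, 0], so an eigenvector is (0, 1).
General solution: c_1e^(t)(-1,3) + c_2e^(-t)(0,1).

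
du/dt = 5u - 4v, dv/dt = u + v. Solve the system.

Coefficient matrix A = [[5, -4], [1, 1]].
Characteristic polynomial det(A - λI) = λ^2 - 6λ + 9 = 0.
Single eigenvalue λ = 3 with algebraic multiplicity 2.
Eigenvector v = (2,1); generalized eigenvector w with (A-λI)w=v is (1,0).
General solution: e^(3t)[K_1·v + K_2·(t·v + w)].

u(t) = 2K_1e^(3t) + 2K_2te^(3t) + K_2e^(3t), v(t) = K_1e^(3t) + K_2te^(3t)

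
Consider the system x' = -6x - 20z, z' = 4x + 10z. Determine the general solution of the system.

Coefficient matrix A = [[-6, -20], [4, 10]].
Characteristic polynomial det(A - λI) = λ^2 - 4λ + 20 = 0.
Eigenvalues λ = 2 ± 4i (complex conjugate pair).
For λ=2+4i: an eigenvector is (-2,1) - i(-1,0) = (-2 + i, 1).
A real fundamental pair from Re and Im of e^((2+4i)t)v: X_1 = e^(2t)(cos(4t)·(-2,1) + sin(4t)·(-1,0)), X_2 = e^(2t)(sin(4t)·(-2,1) - cos(4t)·(-1,0)).
General solution: C_1X_1 + C_2X_2.

x(t) = -C_1e^(2t)sin(4t) - 2C_1e^(2t)cos(4t) - 2C_2e^(2t)sin(4t) + C_2e^(2t)cos(4t), z(t) = C_1e^(2t)cos(4t) + C_2e^(2t)sin(4t)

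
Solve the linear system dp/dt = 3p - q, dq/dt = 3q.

p(t) = c_1e^(3t) + c_2te^(3t) - c_2e^(3t), q(t) = -c_2e^(3t)

Coefficient matrix A = [[3, -1], [0, 3]].
Characteristic polynomial det(A - λI) = λ^2 - 6λ + 9 = 0.
Single eigenvalue λ = 3 with algebraic multiplicity 2.
Eigenvector v = (1,0); generalized eigenvector w with (A-λI)w=v is (-1,-1).
General solution: e^(3t)[c_1·v + c_2·(t·v + w)].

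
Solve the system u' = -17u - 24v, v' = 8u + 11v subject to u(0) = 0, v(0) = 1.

u(t) = -6e^(-t) + 6e^(-5t), v(t) = 4e^(-t) - 3e^(-5t)

Coefficient matrix A = [[-17, -24], [8, 11]].
Characteristic polynomial det(A - λI) = λ^2 + 6λ + 5 = 0.
Eigenvalues λ = -5, -1.
For λ=-5: (A-λI) row 1 is [-12, -24], so an eigenvector is (-2, 1).
For λ=-1: (A-λI) row 1 is [-16, -24], so an eigenvector is (3, -2).
General solution: c_1e^(-5t)(-2,1) + c_2e^(-t)(3,-2).
Applying u(0)=0, v(0)=1 gives c_1=-3, c_2=-2.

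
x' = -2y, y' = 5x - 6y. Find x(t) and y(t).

x(t) = c_1e^(-3t)sin(t) + c_1e^(-3t)cos(t) + c_2e^(-3t)sin(t) - c_2e^(-3t)cos(t), y(t) = 2c_1e^(-3t)sin(t) + c_1e^(-3t)cos(t) + c_2e^(-3t)sin(t) - 2c_2e^(-3t)cos(t)

Coefficient matrix A = [[0, -2], [5, -6]].
Characteristic polynomial det(A - λI) = λ^2 + 6λ + 10 = 0.
Eigenvalues λ = -3 ± i (complex conjugate pair).
For λ=-3+i: an eigenvector is (1,1) - i(1,2) = (1 - i, 1 - 2i).
A real fundamental pair from Re and Im of e^((-3+i)t)v: X_1 = e^(-3t)(cos(t)·(1,1) + sin(t)·(1,2)), X_2 = e^(-3t)(sin(t)·(1,1) - cos(t)·(1,2)).
General solution: c_1X_1 + c_2X_2.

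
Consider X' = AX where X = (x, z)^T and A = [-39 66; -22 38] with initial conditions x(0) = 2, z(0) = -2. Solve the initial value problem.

x(t) = -18e^(5t) + 20e^(-6t), z(t) = -12e^(5t) + 10e^(-6t)

Coefficient matrix A = [[-39, 66], [-22, 38]].
Characteristic polynomial det(A - λI) = λ^2 + λ - 30 = 0.
Eigenvalues λ = 5, -6.
For λ=5: (A-λI) row 1 is [-44, 66], so an eigenvector is (3, 2).
For λ=-6: (A-λI) row 1 is [-33, 66], so an eigenvector is (-2, -1).
General solution: C_1e^(5t)(3,2) + C_2e^(-6t)(-2,-1).
Applying x(0)=2, z(0)=-2 gives C_1=-6, C_2=-10.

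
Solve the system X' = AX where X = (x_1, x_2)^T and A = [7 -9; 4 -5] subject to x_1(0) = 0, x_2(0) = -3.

Coefficient matrix A = [[7, -9], [4, -5]].
Characteristic polynomial det(A - λI) = λ^2 - 2λ + 1 = 0.
Single eigenvalue λ = 1 with algebraic multiplicity 2.
Eigenvector v = (-3,-2); generalized eigenvector w with (A-λI)w=v is (-2,-1).
General solution: e^(t)[K_1·v + K_2·(t·v + w)].
Applying x_1(0)=0, x_2(0)=-3 gives K_1=6, K_2=-9.

x_1(t) = 27te^(t), x_2(t) = 18te^(t) - 3e^(t)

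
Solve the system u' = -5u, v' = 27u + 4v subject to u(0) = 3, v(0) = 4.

Coefficient matrix A = [[-5, 0], [27, 4]].
Characteristic polynomial det(A - λI) = λ^2 + λ - 20 = 0.
Eigenvalues λ = 4, -5.
For λ=4: (A-λI) row 1 is [-9, 0], so an eigenvector is (0, -1).
For λ=-5: (A-λI) row 2 is [27, 9], so an eigenvector is (1, -3).
General solution: K_1e^(4t)(0,-1) + K_2e^(-5t)(1,-3).
Applying u(0)=3, v(0)=4 gives K_1=-13, K_2=3.

u(t) = 3e^(-5t), v(t) = 13e^(4t) - 9e^(-5t)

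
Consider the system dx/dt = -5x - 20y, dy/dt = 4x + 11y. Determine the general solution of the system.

Coefficient matrix A = [[-5, -20], [4, 11]].
Characteristic polynomial det(A - λI) = λ^2 - 6λ + 25 = 0.
Eigenvalues λ = 3 ± 4i (complex conjugate pair).
For λ=3+4i: an eigenvector is (2,-1) - i(1,0) = (2 - i, -1).
A real fundamental pair from Re and Im of e^((3+4i)t)v: X_1 = e^(3t)(cos(4t)·(2,-1) + sin(4t)·(1,0)), X_2 = e^(3t)(sin(4t)·(2,-1) - cos(4t)·(1,0)).
General solution: C_1X_1 + C_2X_2.

x(t) = C_1e^(3t)sin(4t) + 2C_1e^(3t)cos(4t) + 2C_2e^(3t)sin(4t) - C_2e^(3t)cos(4t), y(t) = -C_1e^(3t)cos(4t) - C_2e^(3t)sin(4t)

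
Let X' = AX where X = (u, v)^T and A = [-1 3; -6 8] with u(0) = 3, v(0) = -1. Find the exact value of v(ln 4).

A = [[-1,3],[-6,8]]; eigenvalues λ = 2, 5.
Eigenvectors: (1,1) for λ=2, (-1,-2) for λ=5.
From the initial condition, c_1 = 7, c_2 = 4.
v(ln 4) = (7)(4^2)(1) + (4)(4^5)(-2) = -8080.

-8080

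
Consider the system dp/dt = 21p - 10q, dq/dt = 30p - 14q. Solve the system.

p(t) = -2C_1e^(6t) - C_2e^(t), q(t) = -3C_1e^(6t) - 2C_2e^(t)

Coefficient matrix A = [[21, -10], [30, -14]].
Characteristic polynomial det(A - λI) = λ^2 - 7λ + 6 = 0.
Eigenvalues λ = 6, 1.
For λ=6: (A-λI) row 1 is [15, -10], so an eigenvector is (-2, -3).
For λ=1: (A-λI) row 1 is [20, -10], so an eigenvector is (-1, -2).
General solution: C_1e^(6t)(-2,-3) + C_2e^(t)(-1,-2).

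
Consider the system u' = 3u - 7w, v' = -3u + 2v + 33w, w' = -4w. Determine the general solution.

Coefficient matrix A = [[3, 0, -7], [-3, 2, 33], [0, 0, -4]].
det(A - λI) = 0 gives eigenvalues λ = 3, 2, -4.
For λ=3: eigenvector (1,-3,0).
For λ=2: eigenvector (0,1,0).
For λ=-4: eigenvector (1,-5,1).
General solution: K_1e^(3t)(1,-3,0) + K_2e^(2t)(0,1,0) + K_3e^(-4t)(1,-5,1).

u(t) = K_1e^(3t) + K_3e^(-4t), v(t) = -3K_1e^(3t) + K_2e^(2t) - 5K_3e^(-4t), w(t) = K_3e^(-4t)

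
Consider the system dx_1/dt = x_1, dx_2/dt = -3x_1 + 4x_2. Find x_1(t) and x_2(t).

Coefficient matrix A = [[1, 0], [-3, 4]].
Characteristic polynomial det(A - λI) = λ^2 - 5λ + 4 = 0.
Eigenvalues λ = 4, 1.
For λ=4: (A-λI) row 1 is [-3, 0], so an eigenvector is (0, -1).
For λ=1: (A-λI) row 2 is [-3, 3], so an eigenvector is (1, 1).
General solution: K_1e^(4t)(0,-1) + K_2e^(t)(1,1).

x_1(t) = K_2e^(t), x_2(t) = -K_1e^(4t) + K_2e^(t)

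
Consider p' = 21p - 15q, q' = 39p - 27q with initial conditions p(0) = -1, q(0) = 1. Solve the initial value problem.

p(t) = -13e^(-3t)sin(3t) - e^(-3t)cos(3t), q(t) = -21e^(-3t)sin(3t) + e^(-3t)cos(3t)

Coefficient matrix A = [[21, -15], [39, -27]].
Characteristic polynomial det(A - λI) = λ^2 + 6λ + 18 = 0.
Eigenvalues λ = -3 ± 3i (complex conjugate pair).
For λ=-3+3i: an eigenvector is (-1,-2) - i(2,3) = (-1 - 2i, -2 - 3i).
A real fundamental pair from Re and Im of e^((-3+3i)t)v: X_1 = e^(-3t)(cos(3t)·(-1,-2) + sin(3t)·(2,3)), X_2 = e^(-3t)(sin(3t)·(-1,-2) - cos(3t)·(2,3)).
General solution: K_1X_1 + K_2X_2.
Applying p(0)=-1, q(0)=1 gives K_1=-5, K_2=3.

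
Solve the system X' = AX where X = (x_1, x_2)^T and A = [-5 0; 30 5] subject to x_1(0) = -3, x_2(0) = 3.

Coefficient matrix A = [[-5, 0], [30, 5]].
Characteristic polynomial det(A - λI) = λ^2 - 25 = 0.
Eigenvalues λ = -5, 5.
For λ=-5: (A-λI) row 2 is [30, 10], so an eigenvector is (1, -3).
For λ=5: (A-λI) row 1 is [-10, 0], so an eigenvector is (0, -1).
General solution: c_1e^(-5t)(1,-3) + c_2e^(5t)(0,-1).
Applying x_1(0)=-3, x_2(0)=3 gives c_1=-3, c_2=6.

x_1(t) = -3e^(-5t), x_2(t) = -6e^(5t) + 9e^(-5t)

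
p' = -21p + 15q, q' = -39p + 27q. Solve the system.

Coefficient matrix A = [[-21, 15], [-39, 27]].
Characteristic polynomial det(A - λI) = λ^2 - 6λ + 18 = 0.
Eigenvalues λ = 3 ± 3i (complex conjugate pair).
For λ=3+3i: an eigenvector is (1,2) - i(2,3) = (1 - 2i, 2 - 3i).
A real fundamental pair from Re and Im of e^((3+3i)t)v: X_1 = e^(3t)(cos(3t)·(1,2) + sin(3t)·(2,3)), X_2 = e^(3t)(sin(3t)·(1,2) - cos(3t)·(2,3)).
General solution: K_1X_1 + K_2X_2.

p(t) = 2K_1e^(3t)sin(3t) + K_1e^(3t)cos(3t) + K_2e^(3t)sin(3t) - 2K_2e^(3t)cos(3t), q(t) = 3K_1e^(3t)sin(3t) + 2K_1e^(3t)cos(3t) + 2K_2e^(3t)sin(3t) - 3K_2e^(3t)cos(3t)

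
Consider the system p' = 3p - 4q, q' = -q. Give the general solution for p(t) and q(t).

p(t) = -c_1e^(-t) + c_2e^(3t), q(t) = -c_1e^(-t)

Coefficient matrix A = [[3, -4], [0, -1]].
Characteristic polynomial det(A - λI) = λ^2 - 2λ - 3 = 0.
Eigenvalues λ = -1, 3.
For λ=-1: (A-λI) row 1 is [4, -4], so an eigenvector is (-1, -1).
For λ=3: (A-λI) row 1 is [0, -4], so an eigenvector is (1, 0).
General solution: c_1e^(-t)(-1,-1) + c_2e^(3t)(1,0).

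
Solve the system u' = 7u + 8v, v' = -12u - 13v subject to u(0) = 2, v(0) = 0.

Coefficient matrix A = [[7, 8], [-12, -13]].
Characteristic polynomial det(A - λI) = λ^2 + 6λ + 5 = 0.
Eigenvalues λ = -1, -5.
For λ=-1: (A-λI) row 1 is [8, 8], so an eigenvector is (1, -1).
For λ=-5: (A-λI) row 1 is [12, 8], so an eigenvector is (-2, 3).
General solution: K_1e^(-t)(1,-1) + K_2e^(-5t)(-2,3).
Applying u(0)=2, v(0)=0 gives K_1=6, K_2=2.

u(t) = 6e^(-t) - 4e^(-5t), v(t) = -6e^(-t) + 6e^(-5t)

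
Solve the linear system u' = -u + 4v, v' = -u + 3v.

u(t) = -2c_1e^(t) - 2c_2te^(t) + c_2e^(t), v(t) = -c_1e^(t) - c_2te^(t)

Coefficient matrix A = [[-1, 4], [-1, 3]].
Characteristic polynomial det(A - λI) = λ^2 - 2λ + 1 = 0.
Single eigenvalue λ = 1 with algebraic multiplicity 2.
Eigenvector v = (-2,-1); generalized eigenvector w with (A-λI)w=v is (1,0).
General solution: e^(t)[c_1·v + c_2·(t·v + w)].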